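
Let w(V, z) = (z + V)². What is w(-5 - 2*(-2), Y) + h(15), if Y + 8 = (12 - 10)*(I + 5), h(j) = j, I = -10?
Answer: 376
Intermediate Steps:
Y = -18 (Y = -8 + (12 - 10)*(-10 + 5) = -8 + 2*(-5) = -8 - 10 = -18)
w(V, z) = (V + z)²
w(-5 - 2*(-2), Y) + h(15) = ((-5 - 2*(-2)) - 18)² + 15 = ((-5 + 4) - 18)² + 15 = (-1 - 18)² + 15 = (-19)² + 15 = 361 + 15 = 376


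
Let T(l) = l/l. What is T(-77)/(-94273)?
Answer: -1/94273 ≈ -1.0607e-5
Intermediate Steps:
T(l) = 1
T(-77)/(-94273) = 1/(-94273) = 1*(-1/94273) = -1/94273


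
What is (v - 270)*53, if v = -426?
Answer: -36888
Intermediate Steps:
(v - 270)*53 = (-426 - 270)*53 = -696*53 = -36888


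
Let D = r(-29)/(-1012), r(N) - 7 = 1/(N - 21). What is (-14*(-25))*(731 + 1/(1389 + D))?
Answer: 17981936308350/70283051 ≈ 2.5585e+5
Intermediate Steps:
r(N) = 7 + 1/(-21 + N) (r(N) = 7 + 1/(N - 21) = 7 + 1/(-21 + N))
D = -349/50600 (D = ((-146 + 7*(-29))/(-21 - 29))/(-1012) = ((-146 - 203)/(-50))*(-1/1012) = -1/50*(-349)*(-1/1012) = (349/50)*(-1/1012) = -349/50600 ≈ -0.0068972)
(-14*(-25))*(731 + 1/(1389 + D)) = (-14*(-25))*(731 + 1/(1389 - 349/50600)) = 350*(731 + 1/(70283051/50600)) = 350*(731 + 50600/70283051) = 350*(51376960881/70283051) = 17981936308350/70283051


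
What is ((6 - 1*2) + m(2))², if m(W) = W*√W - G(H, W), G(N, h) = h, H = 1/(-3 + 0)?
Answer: 12 + 8*√2 ≈ 23.314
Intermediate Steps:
H = -⅓ (H = 1/(-3) = -⅓ ≈ -0.33333)
m(W) = W^(3/2) - W (m(W) = W*√W - W = W^(3/2) - W)
((6 - 1*2) + m(2))² = ((6 - 1*2) + (2^(3/2) - 1*2))² = ((6 - 2) + (2*√2 - 2))² = (4 + (-2 + 2*√2))² = (2 + 2*√2)²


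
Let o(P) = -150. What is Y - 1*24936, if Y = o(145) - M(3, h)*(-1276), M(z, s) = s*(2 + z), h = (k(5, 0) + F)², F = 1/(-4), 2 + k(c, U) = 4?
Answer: -22189/4 ≈ -5547.3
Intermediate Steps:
k(c, U) = 2 (k(c, U) = -2 + 4 = 2)
F = -¼ ≈ -0.25000
h = 49/16 (h = (2 - ¼)² = (7/4)² = 49/16 ≈ 3.0625)
Y = 77555/4 (Y = -150 - 49*(2 + 3)/16*(-1276) = -150 - (49/16)*5*(-1276) = -150 - 245*(-1276)/16 = -150 - 1*(-78155/4) = -150 + 78155/4 = 77555/4 ≈ 19389.)
Y - 1*24936 = 77555/4 - 1*24936 = 77555/4 - 24936 = -22189/4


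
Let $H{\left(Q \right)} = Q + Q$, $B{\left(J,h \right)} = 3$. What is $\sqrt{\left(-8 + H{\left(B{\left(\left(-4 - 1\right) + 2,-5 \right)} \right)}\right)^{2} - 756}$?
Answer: $4 i \sqrt{47} \approx 27.423 i$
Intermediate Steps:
$H{\left(Q \right)} = 2 Q$
$\sqrt{\left(-8 + H{\left(B{\left(\left(-4 - 1\right) + 2,-5 \right)} \right)}\right)^{2} - 756} = \sqrt{\left(-8 + 2 \cdot 3\right)^{2} - 756} = \sqrt{\left(-8 + 6\right)^{2} - 756} = \sqrt{\left(-2\right)^{2} - 756} = \sqrt{4 - 756} = \sqrt{-752} = 4 i \sqrt{47}$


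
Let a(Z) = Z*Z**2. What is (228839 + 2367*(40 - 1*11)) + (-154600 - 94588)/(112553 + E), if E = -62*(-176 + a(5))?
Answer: 34422880442/115715 ≈ 2.9748e+5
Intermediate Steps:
a(Z) = Z**3
E = 3162 (E = -62*(-176 + 5**3) = -62*(-176 + 125) = -62*(-51) = 3162)
(228839 + 2367*(40 - 1*11)) + (-154600 - 94588)/(112553 + E) = (228839 + 2367*(40 - 1*11)) + (-154600 - 94588)/(112553 + 3162) = (228839 + 2367*(40 - 11)) - 249188/115715 = (228839 + 2367*29) - 249188*1/115715 = (228839 + 68643) - 249188/115715 = 297482 - 249188/115715 = 34422880442/115715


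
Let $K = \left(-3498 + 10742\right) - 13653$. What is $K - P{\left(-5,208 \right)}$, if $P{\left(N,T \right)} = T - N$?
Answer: $-6622$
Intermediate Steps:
$K = -6409$ ($K = 7244 - 13653 = -6409$)
$K - P{\left(-5,208 \right)} = -6409 - \left(208 - -5\right) = -6409 - \left(208 + 5\right) = -6409 - 213 = -6622$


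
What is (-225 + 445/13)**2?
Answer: 6150400/169 ≈ 36393.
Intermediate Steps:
(-225 + 445/13)**2 = (-2480/13)**2 = 6150400/169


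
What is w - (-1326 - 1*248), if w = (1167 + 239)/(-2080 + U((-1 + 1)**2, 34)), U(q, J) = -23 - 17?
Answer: 1667737/1060 ≈ 1573.3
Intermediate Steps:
U(q, J) = -40
w = -703/1060 (w = (1167 + 239)/(-2080 - 40) = 1406/(-2120) = 1406*(-1/2120) = -703/1060 ≈ -0.66321)
w - (-1326 - 1*248) = -703/1060 - (-1326 - 1*248) = -703/1060 - (-1326 - 248) = -703/1060 - 1*(-1574) = -703/1060 + 1574 = 1667737/1060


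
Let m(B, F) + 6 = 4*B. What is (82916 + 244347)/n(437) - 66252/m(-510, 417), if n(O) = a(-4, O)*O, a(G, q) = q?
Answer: 2220276381/65120429 ≈ 34.095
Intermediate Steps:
n(O) = O**2 (n(O) = O*O = O**2)
m(B, F) = -6 + 4*B
(82916 + 244347)/n(437) - 66252/m(-510, 417) = (82916 + 244347)/(437**2) - 66252/(-6 + 4*(-510)) = 327263/190969 - 66252/(-6 - 2040) = 327263*(1/190969) - 66252/(-2046) = 327263/190969 - 66252*(-1/2046) = 327263/190969 + 11042/341 = 2220276381/65120429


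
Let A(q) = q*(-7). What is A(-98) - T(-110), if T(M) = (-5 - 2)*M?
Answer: -84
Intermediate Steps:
A(q) = -7*q
T(M) = -7*M
A(-98) - T(-110) = -7*(-98) - (-7)*(-110) = 686 - 1*770 = 686 - 770 = -84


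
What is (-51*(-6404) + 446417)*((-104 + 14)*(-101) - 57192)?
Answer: -37183856142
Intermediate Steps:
(-51*(-6404) + 446417)*((-104 + 14)*(-101) - 57192) = (326604 + 446417)*(-90*(-101) - 57192) = 773021*(9090 - 57192) = 773021*(-48102) = -37183856142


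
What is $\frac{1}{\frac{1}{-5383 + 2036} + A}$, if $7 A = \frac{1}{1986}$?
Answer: $- \frac{46529994}{10555} \approx -4408.3$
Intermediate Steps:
$A = \frac{1}{13902}$ ($A = \frac{1}{7 \cdot 1986} = \frac{1}{7} \cdot \frac{1}{1986} = \frac{1}{13902} \approx 7.1932 \cdot 10^{-5}$)
$\frac{1}{\frac{1}{-5383 + 2036} + A} = \frac{1}{\frac{1}{-5383 + 2036} + \frac{1}{13902}} = \frac{1}{\frac{1}{-3347} + \frac{1}{13902}} = \frac{1}{- \frac{1}{3347} + \frac{1}{13902}} = \frac{1}{- \frac{10555}{46529994}} = - \frac{46529994}{10555}$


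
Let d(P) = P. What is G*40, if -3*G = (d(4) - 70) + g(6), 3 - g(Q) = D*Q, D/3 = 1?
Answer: 1080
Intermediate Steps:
D = 3 (D = 3*1 = 3)
g(Q) = 3 - 3*Q
G = 27 (G = -((4 - 70) + (3 - 3*6))/3 = -(-66 + (3 - 18))/3 = -(-66 - 15)/3 = -⅓*(-81) = 27)
G*40 = 27*40 = 1080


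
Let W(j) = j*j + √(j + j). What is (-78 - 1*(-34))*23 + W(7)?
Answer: -963 + √14 ≈ -959.26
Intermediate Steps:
W(j) = j² + √2*√j (W(j) = j² + √(2*j) = j² + √2*√j)
(-78 - 1*(-34))*23 + W(7) = (-78 - 1*(-34))*23 + (7² + √2*√7) = (-78 + 34)*23 + (49 + √14) = -44*23 + (49 + √14) = -1012 + (49 + √14) = -963 + √14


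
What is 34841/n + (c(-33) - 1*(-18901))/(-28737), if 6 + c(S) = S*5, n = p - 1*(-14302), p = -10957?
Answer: 312857989/32041755 ≈ 9.7641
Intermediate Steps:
n = 3345 (n = -10957 - 1*(-14302) = -10957 + 14302 = 3345)
c(S) = -6 + 5*S (c(S) = -6 + S*5 = -6 + 5*S)
34841/n + (c(-33) - 1*(-18901))/(-28737) = 34841/3345 + ((-6 + 5*(-33)) - 1*(-18901))/(-28737) = 34841*(1/3345) + ((-6 - 165) + 18901)*(-1/28737) = 34841/3345 + (-171 + 18901)*(-1/28737) = 34841/3345 + 18730*(-1/28737) = 34841/3345 - 18730/28737 = 312857989/32041755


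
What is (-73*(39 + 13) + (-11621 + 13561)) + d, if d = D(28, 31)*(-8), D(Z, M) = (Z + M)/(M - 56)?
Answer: -45928/25 ≈ -1837.1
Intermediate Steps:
D(Z, M) = (M + Z)/(-56 + M)
d = 472/25 (d = ((31 + 28)/(-56 + 31))*(-8) = (59/(-25))*(-8) = -1/25*59*(-8) = -59/25*(-8) = 472/25 ≈ 18.880)
(-73*(39 + 13) + (-11621 + 13561)) + d = (-73*(39 + 13) + (-11621 + 13561)) + 472/25 = (-73*52 + 1940) + 472/25 = (-3796 + 1940) + 472/25 = -1856 + 472/25 = -45928/25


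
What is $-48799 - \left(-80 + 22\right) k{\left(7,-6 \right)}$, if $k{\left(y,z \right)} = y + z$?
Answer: $-48741$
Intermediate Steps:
$-48799 - \left(-80 + 22\right) k{\left(7,-6 \right)} = -48799 - \left(-80 + 22\right) \left(7 - 6\right) = -48799 - \left(-58\right) 1 = -48799 - -58 = -48799 + 58 = -48741$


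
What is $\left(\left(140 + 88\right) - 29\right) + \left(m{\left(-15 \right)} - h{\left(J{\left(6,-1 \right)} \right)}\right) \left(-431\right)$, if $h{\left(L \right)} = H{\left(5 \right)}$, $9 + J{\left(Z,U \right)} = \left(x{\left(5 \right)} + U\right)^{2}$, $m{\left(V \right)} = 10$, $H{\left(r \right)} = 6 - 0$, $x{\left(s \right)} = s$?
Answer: $-1525$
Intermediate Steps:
$H{\left(r \right)} = 6$ ($H{\left(r \right)} = 6 + 0 = 6$)
$J{\left(Z,U \right)} = -9 + \left(5 + U\right)^{2}$
$h{\left(L \right)} = 6$
$\left(\left(140 + 88\right) - 29\right) + \left(m{\left(-15 \right)} - h{\left(J{\left(6,-1 \right)} \right)}\right) \left(-431\right) = \left(\left(140 + 88\right) - 29\right) + \left(10 - 6\right) \left(-431\right) = \left(228 - 29\right) + \left(10 - 6\right) \left(-431\right) = 199 + 4 \left(-431\right) = 199 - 1724 = -1525$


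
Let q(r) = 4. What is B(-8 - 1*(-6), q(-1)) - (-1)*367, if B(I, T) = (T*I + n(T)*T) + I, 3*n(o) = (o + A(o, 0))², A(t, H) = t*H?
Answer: 1135/3 ≈ 378.33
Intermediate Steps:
A(t, H) = H*t
n(o) = o²/3 (n(o) = (o + 0*o)²/3 = (o + 0)²/3 = o²/3)
B(I, T) = I + T³/3 + I*T (B(I, T) = (T*I + (T²/3)*T) + I = (I*T + T³/3) + I = (T³/3 + I*T) + I = I + T³/3 + I*T)
B(-8 - 1*(-6), q(-1)) - (-1)*367 = ((-8 - 1*(-6)) + (⅓)*4³ + (-8 - 1*(-6))*4) - (-1)*367 = ((-8 + 6) + (⅓)*64 + (-8 + 6)*4) - 1*(-367) = (-2 + 64/3 - 2*4) + 367 = (-2 + 64/3 - 8) + 367 = 34/3 + 367 = 1135/3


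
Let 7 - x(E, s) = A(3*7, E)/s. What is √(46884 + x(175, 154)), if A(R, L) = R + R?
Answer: √5673778/11 ≈ 216.54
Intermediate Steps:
A(R, L) = 2*R
x(E, s) = 7 - 42/s (x(E, s) = 7 - 2*(3*7)/s = 7 - 2*21/s = 7 - 42/s)
√(46884 + x(175, 154)) = √(46884 + (7 - 42/154)) = √(46884 + (7 - 42*1/154)) = √(46884 + (7 - 3/11)) = √(46884 + 74/11) = √(515798/11) = √5673778/11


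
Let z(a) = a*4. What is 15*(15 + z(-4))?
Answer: -15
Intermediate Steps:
z(a) = 4*a
15*(15 + z(-4)) = 15*(15 + 4*(-4)) = 15*(15 - 16) = 15*(-1) = -15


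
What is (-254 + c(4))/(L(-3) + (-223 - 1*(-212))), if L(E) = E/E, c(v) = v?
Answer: 25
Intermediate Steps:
L(E) = 1
(-254 + c(4))/(L(-3) + (-223 - 1*(-212))) = (-254 + 4)/(1 + (-223 - 1*(-212))) = -250/(1 + (-223 + 212)) = -250/(1 - 11) = -250/(-10) = -250*(-1/10) = 25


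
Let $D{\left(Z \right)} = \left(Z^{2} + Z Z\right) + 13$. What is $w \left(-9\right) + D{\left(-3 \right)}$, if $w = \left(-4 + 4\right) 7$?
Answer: $31$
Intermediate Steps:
$w = 0$ ($w = 0 \cdot 7 = 0$)
$D{\left(Z \right)} = 13 + 2 Z^{2}$ ($D{\left(Z \right)} = \left(Z^{2} + Z^{2}\right) + 13 = 2 Z^{2} + 13 = 13 + 2 Z^{2}$)
$w \left(-9\right) + D{\left(-3 \right)} = 0 \left(-9\right) + \left(13 + 2 \left(-3\right)^{2}\right) = 0 + \left(13 + 2 \cdot 9\right) = 0 + \left(13 + 18\right) = 0 + 31 = 31$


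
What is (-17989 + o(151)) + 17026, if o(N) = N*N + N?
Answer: 21989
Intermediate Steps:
o(N) = N + N² (o(N) = N² + N = N + N²)
(-17989 + o(151)) + 17026 = (-17989 + 151*(1 + 151)) + 17026 = (-17989 + 151*152) + 17026 = (-17989 + 22952) + 17026 = 4963 + 17026 = 21989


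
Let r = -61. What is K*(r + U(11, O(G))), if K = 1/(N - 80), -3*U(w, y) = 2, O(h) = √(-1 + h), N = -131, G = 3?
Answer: 185/633 ≈ 0.29226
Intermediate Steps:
U(w, y) = -⅔ (U(w, y) = -⅓*2 = -⅔)
K = -1/211 (K = 1/(-131 - 80) = 1/(-211) = -1/211 ≈ -0.0047393)
K*(r + U(11, O(G))) = -(-61 - ⅔)/211 = -1/211*(-185/3) = 185/633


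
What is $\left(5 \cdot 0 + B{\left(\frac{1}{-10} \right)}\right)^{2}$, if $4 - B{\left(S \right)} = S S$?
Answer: $\frac{159201}{10000} \approx 15.92$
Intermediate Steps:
$B{\left(S \right)} = 4 - S^{2}$ ($B{\left(S \right)} = 4 - S S = 4 - S^{2}$)
$\left(5 \cdot 0 + B{\left(\frac{1}{-10} \right)}\right)^{2} = \left(5 \cdot 0 + \left(4 - \left(\frac{1}{-10}\right)^{2}\right)\right)^{2} = \left(0 + \left(4 - \left(- \frac{1}{10}\right)^{2}\right)\right)^{2} = \left(0 + \left(4 - \frac{1}{100}\right)\right)^{2} = \left(0 + \frac{399}{100}\right)^{2} = \left(\frac{399}{100}\right)^{2} = \frac{159201}{10000}$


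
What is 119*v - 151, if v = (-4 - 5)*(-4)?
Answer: 4133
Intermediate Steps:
v = 36 (v = -9*(-4) = 36)
119*v - 151 = 119*36 - 151 = 4284 - 151 = 4133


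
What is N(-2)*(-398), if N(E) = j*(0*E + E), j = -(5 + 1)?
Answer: -4776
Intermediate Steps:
j = -6 (j = -1*6 = -6)
N(E) = -6*E (N(E) = -6*(0*E + E) = -6*(0 + E) = -6*E)
N(-2)*(-398) = -6*(-2)*(-398) = 12*(-398) = -4776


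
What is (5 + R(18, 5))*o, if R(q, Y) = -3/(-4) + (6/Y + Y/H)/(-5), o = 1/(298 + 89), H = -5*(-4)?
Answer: 91/6450 ≈ 0.014109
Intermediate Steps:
H = 20
o = 1/387 ≈ 0.0025840
R(q, Y) = ¾ - 6/(5*Y) - Y/100 (R(q, Y) = -3/(-4) + (6/Y + Y/20)/(-5) = -3*(-¼) + (6/Y + Y*(1/20))*(-⅕) = ¾ + (6/Y + Y/20)*(-⅕) = ¾ + (-6/(5*Y) - Y/100) = ¾ - 6/(5*Y) - Y/100)
(5 + R(18, 5))*o = (5 + (1/100)*(-120 + 5*(75 - 1*5))/5)*(1/387) = (5 + (1/100)*(⅕)*(-120 + 5*(75 - 5)))*(1/387) = (5 + (1/100)*(⅕)*(-120 + 5*70))*(1/387) = (5 + (1/100)*(⅕)*(-120 + 350))*(1/387) = (5 + (1/100)*(⅕)*230)*(1/387) = (5 + 23/50)*(1/387) = (273/50)*(1/387) = 91/6450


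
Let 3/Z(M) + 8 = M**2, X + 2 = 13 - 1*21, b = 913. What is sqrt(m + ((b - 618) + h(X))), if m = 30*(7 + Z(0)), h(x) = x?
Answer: 3*sqrt(215)/2 ≈ 21.994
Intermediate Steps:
X = -10 (X = -2 + (13 - 1*21) = -2 + (13 - 21) = -2 - 8 = -10)
Z(M) = 3/(-8 + M**2)
m = 795/4 (m = 30*(7 + 3/(-8 + 0**2)) = 30*(7 + 3/(-8 + 0)) = 30*(7 + 3/(-8)) = 30*(7 + 3*(-1/8)) = 30*(7 - 3/8) = 30*(53/8) = 795/4 ≈ 198.75)
sqrt(m + ((b - 618) + h(X))) = sqrt(795/4 + ((913 - 618) - 10)) = sqrt(795/4 + (295 - 10)) = sqrt(795/4 + 285) = sqrt(1935/4) = 3*sqrt(215)/2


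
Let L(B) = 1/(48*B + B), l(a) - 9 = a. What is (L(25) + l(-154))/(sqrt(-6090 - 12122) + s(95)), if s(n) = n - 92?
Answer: -532872/22320725 + 355248*I*sqrt(4553)/22320725 ≈ -0.023873 + 1.0739*I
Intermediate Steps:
l(a) = 9 + a
s(n) = -92 + n
L(B) = 1/(49*B)
(L(25) + l(-154))/(sqrt(-6090 - 12122) + s(95)) = ((1/49)/25 + (9 - 154))/(sqrt(-6090 - 12122) + (-92 + 95)) = ((1/49)*(1/25) - 145)/(sqrt(-18212) + 3) = (1/1225 - 145)/(2*I*sqrt(4553) + 3) = -177624/(1225*(3 + 2*I*sqrt(4553)))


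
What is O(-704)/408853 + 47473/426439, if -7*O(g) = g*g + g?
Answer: -75183429085/1220456051269 ≈ -0.061603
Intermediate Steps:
O(g) = -g/7 - g²/7 (O(g) = -(g*g + g)/7 = -(g² + g)/7 = -(g + g²)/7 = -g/7 - g²/7)
O(-704)/408853 + 47473/426439 = -⅐*(-704)*(1 - 704)/408853 + 47473/426439 = -⅐*(-704)*(-703)*(1/408853) + 47473*(1/426439) = -494912/7*1/408853 + 47473/426439 = -494912/2861971 + 47473/426439 = -75183429085/1220456051269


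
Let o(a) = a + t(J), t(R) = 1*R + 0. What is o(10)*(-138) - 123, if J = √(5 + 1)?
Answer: -1503 - 138*√6 ≈ -1841.0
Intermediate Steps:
J = √6 ≈ 2.4495
t(R) = R (t(R) = R + 0 = R)
o(a) = a + √6
o(10)*(-138) - 123 = (10 + √6)*(-138) - 123 = (-1380 - 138*√6) - 123 = -1503 - 138*√6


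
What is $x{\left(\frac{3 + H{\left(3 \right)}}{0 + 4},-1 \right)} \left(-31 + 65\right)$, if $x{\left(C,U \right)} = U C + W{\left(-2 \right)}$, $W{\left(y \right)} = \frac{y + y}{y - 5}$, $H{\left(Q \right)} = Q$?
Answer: $- \frac{221}{7} \approx -31.571$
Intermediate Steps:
$W{\left(y \right)} = \frac{2 y}{-5 + y}$
$x{\left(C,U \right)} = \frac{4}{7} + C U$ ($x{\left(C,U \right)} = U C + 2 \left(-2\right) \frac{1}{-5 - 2} = C U + 2 \left(-2\right) \frac{1}{-7} = C U + 2 \left(-2\right) \left(- \frac{1}{7}\right) = C U + \frac{4}{7} = \frac{4}{7} + C U$)
$x{\left(\frac{3 + H{\left(3 \right)}}{0 + 4},-1 \right)} \left(-31 + 65\right) = \left(\frac{4}{7} + \frac{3 + 3}{0 + 4} \left(-1\right)\right) \left(-31 + 65\right) = \left(\frac{4}{7} + \frac{6}{4} \left(-1\right)\right) 34 = \left(\frac{4}{7} + 6 \cdot \frac{1}{4} \left(-1\right)\right) 34 = \left(\frac{4}{7} + \frac{3}{2} \left(-1\right)\right) 34 = \left(\frac{4}{7} - \frac{3}{2}\right) 34 = \left(- \frac{13}{14}\right) 34 = - \frac{221}{7}$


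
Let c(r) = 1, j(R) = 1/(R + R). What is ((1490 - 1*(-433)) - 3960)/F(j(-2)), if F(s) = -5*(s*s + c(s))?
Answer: 32592/85 ≈ 383.44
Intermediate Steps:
j(R) = 1/(2*R)
F(s) = -5 - 5*s**2 (F(s) = -5*(s*s + 1) = -5*(s**2 + 1) = -5*(1 + s**2) = -5 - 5*s**2)
((1490 - 1*(-433)) - 3960)/F(j(-2)) = ((1490 - 1*(-433)) - 3960)/(-5 - 5*((1/2)/(-2))**2) = ((1490 + 433) - 3960)/(-5 - 5*((1/2)*(-1/2))**2) = (1923 - 3960)/(-5 - 5*(-1/4)**2) = -2037/(-5 - 5*1/16) = -2037/(-5 - 5/16) = -2037/(-85/16) = -2037*(-16/85) = 32592/85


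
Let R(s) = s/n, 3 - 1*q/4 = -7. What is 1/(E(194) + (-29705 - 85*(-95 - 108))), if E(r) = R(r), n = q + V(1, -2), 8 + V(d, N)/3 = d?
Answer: -19/236356 ≈ -8.0387e-5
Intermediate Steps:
q = 40 (q = 12 - 4*(-7) = 12 + 28 = 40)
V(d, N) = -24 + 3*d
n = 19 (n = 40 + (-24 + 3*1) = 40 + (-24 + 3) = 40 - 21 = 19)
R(s) = s/19
E(r) = r/19
1/(E(194) + (-29705 - 85*(-95 - 108))) = 1/((1/19)*194 + (-29705 - 85*(-95 - 108))) = 1/(194/19 + (-29705 - 85*(-203))) = 1/(194/19 + (-29705 + 17255)) = 1/(194/19 - 12450) = 1/(-236356/19) = -19/236356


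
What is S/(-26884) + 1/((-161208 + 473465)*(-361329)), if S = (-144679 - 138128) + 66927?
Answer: 50324799095609/6267055303353 ≈ 8.0301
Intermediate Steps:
S = -215880 (S = -282807 + 66927 = -215880)
S/(-26884) + 1/((-161208 + 473465)*(-361329)) = -215880/(-26884) + 1/((-161208 + 473465)*(-361329)) = -215880*(-1/26884) - 1/361329/312257 = 53970/6721 + (1/312257)*(-1/361329) = 53970/6721 - 1/112827509553 = 50324799095609/6267055303353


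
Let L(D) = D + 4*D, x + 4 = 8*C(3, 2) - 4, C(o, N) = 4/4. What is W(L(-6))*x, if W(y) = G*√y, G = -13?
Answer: 0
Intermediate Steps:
C(o, N) = 1 (C(o, N) = 4*(¼) = 1)
x = 0 (x = -4 + (8*1 - 4) = -4 + (8 - 4) = -4 + 4 = 0)
L(D) = 5*D
W(y) = -13*√y
W(L(-6))*x = -13*I*√30*0 = 0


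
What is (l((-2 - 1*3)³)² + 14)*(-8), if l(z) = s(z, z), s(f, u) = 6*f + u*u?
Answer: -1770125112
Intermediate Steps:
s(f, u) = u² + 6*f (s(f, u) = 6*f + u² = u² + 6*f)
l(z) = z² + 6*z
(l((-2 - 1*3)³)² + 14)*(-8) = (((-2 - 1*3)³*(6 + (-2 - 1*3)³))² + 14)*(-8) = (((-2 - 3)³*(6 + (-2 - 3)³))² + 14)*(-8) = (((-5)³*(6 + (-5)³))² + 14)*(-8) = ((-125*(6 - 125))² + 14)*(-8) = ((-125*(-119))² + 14)*(-8) = (14875² + 14)*(-8) = (221265625 + 14)*(-8) = 221265639*(-8) = -1770125112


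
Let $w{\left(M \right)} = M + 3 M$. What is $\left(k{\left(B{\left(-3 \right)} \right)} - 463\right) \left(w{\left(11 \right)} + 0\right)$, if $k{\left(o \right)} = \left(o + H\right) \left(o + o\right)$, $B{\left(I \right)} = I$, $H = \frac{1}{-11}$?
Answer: $-19556$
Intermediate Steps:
$H = - \frac{1}{11} \approx -0.090909$
$w{\left(M \right)} = 4 M$
$k{\left(o \right)} = 2 o \left(- \frac{1}{11} + o\right)$ ($k{\left(o \right)} = \left(o - \frac{1}{11}\right) \left(o + o\right) = \left(- \frac{1}{11} + o\right) 2 o = 2 o \left(- \frac{1}{11} + o\right)$)
$\left(k{\left(B{\left(-3 \right)} \right)} - 463\right) \left(w{\left(11 \right)} + 0\right) = \left(\frac{2}{11} \left(-3\right) \left(-1 + 11 \left(-3\right)\right) - 463\right) \left(4 \cdot 11 + 0\right) = \left(\frac{2}{11} \left(-3\right) \left(-1 - 33\right) - 463\right) \left(44 + 0\right) = \left(\frac{2}{11} \left(-3\right) \left(-34\right) - 463\right) 44 = \left(\frac{204}{11} - 463\right) 44 = \left(- \frac{4889}{11}\right) 44 = -19556$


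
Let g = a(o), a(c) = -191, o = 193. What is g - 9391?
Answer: -9582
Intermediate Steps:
g = -191
g - 9391 = -191 - 9391 = -9582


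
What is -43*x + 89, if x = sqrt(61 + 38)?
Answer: 89 - 129*sqrt(11) ≈ -338.84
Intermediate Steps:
x = 3*sqrt(11) (x = sqrt(99) = 3*sqrt(11) ≈ 9.9499)
-43*x + 89 = -129*sqrt(11) + 89 = 89 - 129*sqrt(11)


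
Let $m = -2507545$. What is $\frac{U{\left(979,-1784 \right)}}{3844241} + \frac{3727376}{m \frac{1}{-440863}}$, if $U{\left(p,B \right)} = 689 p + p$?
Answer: $\frac{6317097484189477558}{9639607298345} \approx 6.5533 \cdot 10^{5}$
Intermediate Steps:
$U{\left(p,B \right)} = 690 p$
$\frac{U{\left(979,-1784 \right)}}{3844241} + \frac{3727376}{m \frac{1}{-440863}} = \frac{690 \cdot 979}{3844241} + \frac{3727376}{\left(-2507545\right) \frac{1}{-440863}} = 675510 \cdot \frac{1}{3844241} + \frac{3727376}{\left(-2507545\right) \left(- \frac{1}{440863}\right)} = \frac{675510}{3844241} + \frac{3727376}{\frac{2507545}{440863}} = \frac{675510}{3844241} + 3727376 \cdot \frac{440863}{2507545} = \frac{675510}{3844241} + \frac{1643262165488}{2507545} = \frac{6317097484189477558}{9639607298345}$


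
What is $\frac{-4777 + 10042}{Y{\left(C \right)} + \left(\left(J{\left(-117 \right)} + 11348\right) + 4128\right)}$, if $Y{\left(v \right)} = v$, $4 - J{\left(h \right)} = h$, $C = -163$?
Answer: $\frac{5265}{15434} \approx 0.34113$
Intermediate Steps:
$J{\left(h \right)} = 4 - h$
$\frac{-4777 + 10042}{Y{\left(C \right)} + \left(\left(J{\left(-117 \right)} + 11348\right) + 4128\right)} = \frac{-4777 + 10042}{-163 + \left(\left(\left(4 - -117\right) + 11348\right) + 4128\right)} = \frac{5265}{-163 + \left(\left(\left(4 + 117\right) + 11348\right) + 4128\right)} = \frac{5265}{-163 + \left(\left(121 + 11348\right) + 4128\right)} = \frac{5265}{-163 + \left(11469 + 4128\right)} = \frac{5265}{-163 + 15597} = \frac{5265}{15434}$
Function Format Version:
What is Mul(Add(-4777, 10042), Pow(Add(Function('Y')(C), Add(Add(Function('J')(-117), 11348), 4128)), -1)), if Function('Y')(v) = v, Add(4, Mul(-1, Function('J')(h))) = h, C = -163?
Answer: Rational(5265, 15434) ≈ 0.34113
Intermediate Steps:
Function('J')(h) = Add(4, Mul(-1, h))
Mul(Add(-4777, 10042), Pow(Add(Function('Y')(C), Add(Add(Function('J')(-117), 11348), 4128)), -1)) = Mul(Add(-4777, 10042), Pow(Add(-163, Add(Add(Add(4, Mul(-1, -117)), 11348), 4128)), -1)) = Mul(5265, Pow(Add(-163, Add(Add(Add(4, 117), 11348), 4128)), -1)) = Mul(5265, Pow(Add(-163, Add(Add(121, 11348), 4128)), -1)) = Mul(5265, Pow(Add(-163, Add(11469, 4128)), -1)) = Mul(5265, Pow(Add(-163, 15597), -1)) = Mul(5265, Pow(15434, -1)) = Mul(5265, Rational(1, 15434)) = Rational(5265, 15434)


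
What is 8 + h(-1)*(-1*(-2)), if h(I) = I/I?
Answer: 10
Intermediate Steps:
h(I) = 1
8 + h(-1)*(-1*(-2)) = 8 + 1*(-1*(-2)) = 8 + 1*2 = 8 + 2 = 10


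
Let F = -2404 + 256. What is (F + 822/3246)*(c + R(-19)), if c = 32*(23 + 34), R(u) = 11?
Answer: -2132143385/541 ≈ -3.9411e+6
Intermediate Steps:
F = -2148
c = 1824 (c = 32*57 = 1824)
(F + 822/3246)*(c + R(-19)) = (-2148 + 822/3246)*(1824 + 11) = (-2148 + 822*(1/3246))*1835 = (-2148 + 137/541)*1835 = -1161931/541*1835 = -2132143385/541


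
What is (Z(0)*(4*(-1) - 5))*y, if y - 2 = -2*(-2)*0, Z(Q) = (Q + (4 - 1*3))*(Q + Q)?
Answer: 0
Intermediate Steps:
Z(Q) = 2*Q*(1 + Q) (Z(Q) = (Q + (4 - 3))*(2*Q) = (Q + 1)*(2*Q) = (1 + Q)*(2*Q) = 2*Q*(1 + Q))
y = 2 (y = 2 - 2*(-2)*0 = 2 + 4*0 = 2 + 0 = 2)
(Z(0)*(4*(-1) - 5))*y = ((2*0*(1 + 0))*(4*(-1) - 5))*2 = ((2*0*1)*(-4 - 5))*2 = (0*(-9))*2 = 0*2 = 0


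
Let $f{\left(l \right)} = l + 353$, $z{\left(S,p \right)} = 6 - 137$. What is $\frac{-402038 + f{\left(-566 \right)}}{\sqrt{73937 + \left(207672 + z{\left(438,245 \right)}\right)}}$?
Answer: $- \frac{402251 \sqrt{281478}}{281478} \approx -758.18$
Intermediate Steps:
$z{\left(S,p \right)} = -131$ ($z{\left(S,p \right)} = 6 - 137 = -131$)
$f{\left(l \right)} = 353 + l$
$\frac{-402038 + f{\left(-566 \right)}}{\sqrt{73937 + \left(207672 + z{\left(438,245 \right)}\right)}} = \frac{-402038 + \left(353 - 566\right)}{\sqrt{73937 + \left(207672 - 131\right)}} = \frac{-402038 - 213}{\sqrt{73937 + 207541}} = - \frac{402251}{\sqrt{281478}} = - 402251 \frac{\sqrt{281478}}{281478} = - \frac{402251 \sqrt{281478}}{281478}$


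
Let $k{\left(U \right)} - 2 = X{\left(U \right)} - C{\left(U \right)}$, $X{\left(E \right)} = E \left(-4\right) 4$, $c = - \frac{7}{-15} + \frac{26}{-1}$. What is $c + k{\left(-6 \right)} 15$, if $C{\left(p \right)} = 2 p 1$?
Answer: $\frac{24367}{15} \approx 1624.5$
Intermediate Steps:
$C{\left(p \right)} = 2 p$
$c = - \frac{383}{15}$ ($c = \left(-7\right) \left(- \frac{1}{15}\right) + 26 \left(-1\right) = \frac{7}{15} - 26 = - \frac{383}{15} \approx -25.533$)
$X{\left(E \right)} = - 16 E$ ($X{\left(E \right)} = - 4 E 4 = - 16 E$)
$k{\left(U \right)} = 2 - 18 U$
$c + k{\left(-6 \right)} 15 = - \frac{383}{15} + \left(2 - -108\right) 15 = - \frac{383}{15} + \left(2 + 108\right) 15 = - \frac{383}{15} + 110 \cdot 15 = - \frac{383}{15} + 1650 = \frac{24367}{15}$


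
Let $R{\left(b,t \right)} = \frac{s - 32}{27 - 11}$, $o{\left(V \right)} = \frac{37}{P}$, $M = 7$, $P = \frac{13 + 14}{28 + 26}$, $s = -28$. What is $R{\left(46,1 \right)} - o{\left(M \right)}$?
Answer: $- \frac{311}{4} \approx -77.75$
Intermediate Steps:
$P = \frac{1}{2}$ ($P = \frac{27}{54} = 27 \cdot \frac{1}{54} = \frac{1}{2} \approx 0.5$)
$o{\left(V \right)} = 74$ ($o{\left(V \right)} = 37 \frac{1}{\frac{1}{2}} = 37 \cdot 2 = 74$)
$R{\left(b,t \right)} = - \frac{15}{4}$ ($R{\left(b,t \right)} = \frac{-28 - 32}{27 - 11} = - \frac{60}{16} = \left(-60\right) \frac{1}{16} = - \frac{15}{4}$)
$R{\left(46,1 \right)} - o{\left(M \right)} = - \frac{15}{4} - 74 = - \frac{311}{4}$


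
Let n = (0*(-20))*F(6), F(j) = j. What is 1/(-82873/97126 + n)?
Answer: -97126/82873 ≈ -1.1720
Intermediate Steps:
n = 0 (n = (0*(-20))*6 = 0*6 = 0)
1/(-82873/97126 + n) = 1/(-82873/97126 + 0) = 1/(-82873/97126) = -97126/82873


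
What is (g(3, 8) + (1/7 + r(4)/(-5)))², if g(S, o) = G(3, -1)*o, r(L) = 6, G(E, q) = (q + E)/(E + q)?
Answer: 59049/1225 ≈ 48.203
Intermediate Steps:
G(E, q) = 1 (G(E, q) = (E + q)/(E + q) = 1)
g(S, o) = o (g(S, o) = 1*o = o)
(g(3, 8) + (1/7 + r(4)/(-5)))² = (8 + (1/7 + 6/(-5)))² = (8 + (1*(⅐) + 6*(-⅕)))² = (8 + (⅐ - 6/5))² = (8 - 37/35)² = (243/35)² = 59049/1225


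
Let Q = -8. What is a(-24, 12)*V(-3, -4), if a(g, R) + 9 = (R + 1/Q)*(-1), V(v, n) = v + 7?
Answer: -167/2 ≈ -83.500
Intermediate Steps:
V(v, n) = 7 + v
a(g, R) = -71/8 - R (a(g, R) = -9 + (R + 1/(-8))*(-1) = -9 + (R - 1/8)*(-1) = -9 + (-1/8 + R)*(-1) = -9 + (1/8 - R) = -71/8 - R)
a(-24, 12)*V(-3, -4) = (-71/8 - 1*12)*(7 - 3) = (-71/8 - 12)*4 = -167/8*4 = -167/2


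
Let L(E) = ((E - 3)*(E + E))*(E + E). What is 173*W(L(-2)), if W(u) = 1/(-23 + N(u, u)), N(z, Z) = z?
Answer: -173/103 ≈ -1.6796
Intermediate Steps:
L(E) = 4*E²*(-3 + E) (L(E) = ((-3 + E)*(2*E))*(2*E) = (2*E*(-3 + E))*(2*E) = 4*E²*(-3 + E))
W(u) = 1/(-23 + u)
173*W(L(-2)) = 173/(-23 + 4*(-2)²*(-3 - 2)) = 173/(-23 + 4*4*(-5)) = 173/(-23 - 80) = 173/(-103) = 173*(-1/103) = -173/103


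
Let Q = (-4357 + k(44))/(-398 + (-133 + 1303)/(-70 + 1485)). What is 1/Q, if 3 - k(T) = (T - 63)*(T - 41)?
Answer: 112400/1216051 ≈ 0.092430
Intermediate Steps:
k(T) = 3 - (-63 + T)*(-41 + T) (k(T) = 3 - (T - 63)*(T - 41) = 3 - (-63 + T)*(-41 + T))
Q = 1216051/112400 (Q = (-4357 + (-2580 - 1*44² + 104*44))/(-398 + (-133 + 1303)/(-70 + 1485)) = (-4357 + (-2580 - 1*1936 + 4576))/(-398 + 1170/1415) = (-4357 + (-2580 - 1936 + 4576))/(-398 + 1170*(1/1415)) = (-4357 + 60)/(-398 + 234/283) = -4297/(-112400/283) = -4297*(-283/112400) = 1216051/112400 ≈ 10.819)
1/Q = 1/(1216051/112400) = 112400/1216051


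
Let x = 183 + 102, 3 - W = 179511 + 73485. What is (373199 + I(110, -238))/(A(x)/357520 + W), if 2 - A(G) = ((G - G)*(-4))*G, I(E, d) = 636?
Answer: -66826744600/45225028679 ≈ -1.4776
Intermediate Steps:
W = -252993 (W = 3 - (179511 + 73485) = 3 - 1*252996 = 3 - 252996 = -252993)
x = 285
A(G) = 2 (A(G) = 2 - (G - G)*(-4)*G = 2 - 0*(-4)*G = 2 - 0*G = 2 - 1*0 = 2 + 0 = 2)
(373199 + I(110, -238))/(A(x)/357520 + W) = (373199 + 636)/(2/357520 - 252993) = 373835/(2*(1/357520) - 252993) = 373835/(1/178760 - 252993) = 373835/(-45225028679/178760) = 373835*(-178760/45225028679) = -66826744600/45225028679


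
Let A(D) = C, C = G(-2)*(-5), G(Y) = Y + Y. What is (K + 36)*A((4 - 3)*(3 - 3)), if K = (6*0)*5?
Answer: 720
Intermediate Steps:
G(Y) = 2*Y
C = 20 (C = (2*(-2))*(-5) = -4*(-5) = 20)
K = 0 (K = 0*5 = 0)
A(D) = 20
(K + 36)*A((4 - 3)*(3 - 3)) = (0 + 36)*20 = 36*20 = 720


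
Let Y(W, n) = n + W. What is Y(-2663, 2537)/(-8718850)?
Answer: 9/622775 ≈ 1.4451e-5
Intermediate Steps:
Y(W, n) = W + n
Y(-2663, 2537)/(-8718850) = (-2663 + 2537)/(-8718850) = -126*(-1/8718850) = 9/622775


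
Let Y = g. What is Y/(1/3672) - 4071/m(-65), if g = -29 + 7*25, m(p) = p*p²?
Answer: 147229762071/274625 ≈ 5.3611e+5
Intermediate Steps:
m(p) = p³
g = 146 (g = -29 + 175 = 146)
Y = 146
Y/(1/3672) - 4071/m(-65) = 146/(1/3672) - 4071/((-65)³) = 146/(1/3672) - 4071/(-274625) = 146*3672 - 4071*(-1/274625) = 536112 + 4071/274625 = 147229762071/274625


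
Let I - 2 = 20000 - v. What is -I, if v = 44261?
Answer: 24259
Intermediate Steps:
I = -24259 (I = 2 + (20000 - 1*44261) = 2 + (20000 - 44261) = 2 - 24261 = -24259)
-I = -1*(-24259) = 24259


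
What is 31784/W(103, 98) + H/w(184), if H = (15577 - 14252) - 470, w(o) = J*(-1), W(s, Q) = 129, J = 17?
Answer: 430033/2193 ≈ 196.09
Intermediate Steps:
w(o) = -17 (w(o) = 17*(-1) = -17)
H = 855 (H = 1325 - 470 = 855)
31784/W(103, 98) + H/w(184) = 31784/129 + 855/(-17) = 31784*(1/129) + 855*(-1/17) = 31784/129 - 855/17 = 430033/2193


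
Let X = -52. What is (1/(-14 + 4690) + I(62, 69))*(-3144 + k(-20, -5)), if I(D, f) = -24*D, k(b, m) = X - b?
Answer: 5524562278/1169 ≈ 4.7259e+6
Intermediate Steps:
k(b, m) = -52 - b
(1/(-14 + 4690) + I(62, 69))*(-3144 + k(-20, -5)) = (1/(-14 + 4690) - 24*62)*(-3144 + (-52 - 1*(-20))) = (1/4676 - 1488)*(-3144 + (-52 + 20)) = (1/4676 - 1488)*(-3144 - 32) = -6957887/4676*(-3176) = 5524562278/1169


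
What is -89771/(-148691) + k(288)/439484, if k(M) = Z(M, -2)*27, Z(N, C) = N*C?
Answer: 9285118933/16336828861 ≈ 0.56835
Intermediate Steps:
Z(N, C) = C*N
k(M) = -54*M (k(M) = -2*M*27 = -54*M)
-89771/(-148691) + k(288)/439484 = -89771/(-148691) - 54*288/439484 = -89771*(-1/148691) - 15552*1/439484 = 89771/148691 - 3888/109871 = 9285118933/16336828861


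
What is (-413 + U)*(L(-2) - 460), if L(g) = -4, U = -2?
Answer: 192560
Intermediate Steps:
(-413 + U)*(L(-2) - 460) = (-413 - 2)*(-4 - 460) = -415*(-464) = 192560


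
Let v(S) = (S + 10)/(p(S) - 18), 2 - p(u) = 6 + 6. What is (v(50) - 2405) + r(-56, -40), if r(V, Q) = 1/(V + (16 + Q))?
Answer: -1348007/560 ≈ -2407.2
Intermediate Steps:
r(V, Q) = 1/(16 + Q + V)
p(u) = -10 (p(u) = 2 - (6 + 6) = 2 - 1*12 = 2 - 12 = -10)
v(S) = -5/14 - S/28 (v(S) = (S + 10)/(-10 - 18) = (10 + S)/(-28) = (10 + S)*(-1/28) = -5/14 - S/28)
(v(50) - 2405) + r(-56, -40) = ((-5/14 - 1/28*50) - 2405) + 1/(16 - 40 - 56) = ((-5/14 - 25/14) - 2405) + 1/(-80) = (-15/7 - 2405) - 1/80 = -16850/7 - 1/80 = -1348007/560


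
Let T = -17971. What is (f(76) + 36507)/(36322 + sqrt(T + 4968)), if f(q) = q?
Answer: 1328767726/1319300687 - 36583*I*sqrt(13003)/1319300687 ≈ 1.0072 - 0.003162*I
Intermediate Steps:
(f(76) + 36507)/(36322 + sqrt(T + 4968)) = (76 + 36507)/(36322 + sqrt(-17971 + 4968)) = 36583/(36322 + sqrt(-13003)) = 36583/(36322 + I*sqrt(13003))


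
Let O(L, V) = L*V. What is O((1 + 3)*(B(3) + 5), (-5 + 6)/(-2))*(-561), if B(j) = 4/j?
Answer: 7106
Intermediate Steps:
O((1 + 3)*(B(3) + 5), (-5 + 6)/(-2))*(-561) = (((1 + 3)*(4/3 + 5))*((-5 + 6)/(-2)))*(-561) = ((4*(4*(⅓) + 5))*(1*(-½)))*(-561) = ((4*(4/3 + 5))*(-½))*(-561) = ((4*(19/3))*(-½))*(-561) = ((76/3)*(-½))*(-561) = -38/3*(-561) = 7106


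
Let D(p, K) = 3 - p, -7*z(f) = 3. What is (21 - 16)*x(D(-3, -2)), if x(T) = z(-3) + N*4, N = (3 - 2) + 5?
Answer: 825/7 ≈ 117.86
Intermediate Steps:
z(f) = -3/7 (z(f) = -⅐*3 = -3/7)
N = 6 (N = 1 + 5 = 6)
x(T) = 165/7 (x(T) = -3/7 + 6*4 = -3/7 + 24 = 165/7)
(21 - 16)*x(D(-3, -2)) = (21 - 16)*(165/7) = 5*(165/7) = 825/7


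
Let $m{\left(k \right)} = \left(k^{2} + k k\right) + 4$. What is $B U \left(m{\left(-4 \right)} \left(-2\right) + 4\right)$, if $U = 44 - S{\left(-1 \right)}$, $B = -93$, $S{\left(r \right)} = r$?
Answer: $284580$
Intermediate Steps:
$m{\left(k \right)} = 4 + 2 k^{2}$ ($m{\left(k \right)} = \left(k^{2} + k^{2}\right) + 4 = 2 k^{2} + 4 = 4 + 2 k^{2}$)
$U = 45$ ($U = 44 - -1 = 44 + 1 = 45$)
$B U \left(m{\left(-4 \right)} \left(-2\right) + 4\right) = \left(-93\right) 45 \left(\left(4 + 2 \left(-4\right)^{2}\right) \left(-2\right) + 4\right) = - 4185 \left(\left(4 + 2 \cdot 16\right) \left(-2\right) + 4\right) = - 4185 \left(\left(4 + 32\right) \left(-2\right) + 4\right) = - 4185 \left(36 \left(-2\right) + 4\right) = - 4185 \left(-72 + 4\right) = \left(-4185\right) \left(-68\right) = 284580$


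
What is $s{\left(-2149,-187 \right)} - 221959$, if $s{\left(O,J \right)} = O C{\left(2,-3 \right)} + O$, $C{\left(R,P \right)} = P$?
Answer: $-217661$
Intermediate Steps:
$s{\left(O,J \right)} = - 2 O$ ($s{\left(O,J \right)} = O \left(-3\right) + O = - 3 O + O = - 2 O$)
$s{\left(-2149,-187 \right)} - 221959 = \left(-2\right) \left(-2149\right) - 221959 = 4298 - 221959 = -217661$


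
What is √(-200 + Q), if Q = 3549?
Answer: √3349 ≈ 57.871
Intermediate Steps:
√(-200 + Q) = √(-200 + 3549) = √3349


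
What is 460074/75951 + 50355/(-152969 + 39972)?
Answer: 16054156391/2860745049 ≈ 5.6119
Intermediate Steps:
460074/75951 + 50355/(-152969 + 39972) = 460074*(1/75951) + 50355/(-112997) = 153358/25317 + 50355*(-1/112997) = 153358/25317 - 50355/112997 = 16054156391/2860745049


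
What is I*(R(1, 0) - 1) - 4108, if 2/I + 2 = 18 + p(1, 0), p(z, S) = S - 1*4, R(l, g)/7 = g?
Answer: -24649/6 ≈ -4108.2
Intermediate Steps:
R(l, g) = 7*g
p(z, S) = -4 + S (p(z, S) = S - 4 = -4 + S)
I = ⅙ (I = 2/(-2 + (18 + (-4 + 0))) = 2/(-2 + (18 - 4)) = 2/(-2 + 14) = 2/12 = 2*(1/12) = ⅙ ≈ 0.16667)
I*(R(1, 0) - 1) - 4108 = (7*0 - 1)/6 - 4108 = (0 - 1)/6 - 4108 = (⅙)*(-1) - 4108 = -⅙ - 4108 = -24649/6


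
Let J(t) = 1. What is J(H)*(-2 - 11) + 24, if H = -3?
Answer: 11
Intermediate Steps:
J(H)*(-2 - 11) + 24 = 1*(-2 - 11) + 24 = 1*(-13) + 24 = -13 + 24 = 11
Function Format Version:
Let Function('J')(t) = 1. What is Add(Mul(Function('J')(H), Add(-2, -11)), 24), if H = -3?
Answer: 11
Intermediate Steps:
Add(Mul(Function('J')(H), Add(-2, -11)), 24) = Add(Mul(1, Add(-2, -11)), 24) = Add(Mul(1, -13), 24) = Add(-13, 24) = 11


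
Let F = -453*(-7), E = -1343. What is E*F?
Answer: -4258653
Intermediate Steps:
F = 3171
E*F = -1343*3171 = -4258653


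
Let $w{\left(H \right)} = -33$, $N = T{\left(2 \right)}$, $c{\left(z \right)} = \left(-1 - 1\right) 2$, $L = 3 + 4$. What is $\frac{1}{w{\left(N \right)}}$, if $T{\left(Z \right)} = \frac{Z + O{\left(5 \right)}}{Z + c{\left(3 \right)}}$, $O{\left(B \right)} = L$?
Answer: $- \frac{1}{33} \approx -0.030303$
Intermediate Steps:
$L = 7$
$c{\left(z \right)} = -4$ ($c{\left(z \right)} = \left(-2\right) 2 = -4$)
$O{\left(B \right)} = 7$
$T{\left(Z \right)} = \frac{7 + Z}{-4 + Z}$ ($T{\left(Z \right)} = \frac{Z + 7}{Z - 4} = \frac{7 + Z}{-4 + Z}$)
$N = - \frac{9}{2}$ ($N = \frac{7 + 2}{-4 + 2} = \frac{1}{-2} \cdot 9 = \left(- \frac{1}{2}\right) 9 = - \frac{9}{2} \approx -4.5$)
$\frac{1}{w{\left(N \right)}} = \frac{1}{-33} = - \frac{1}{33}$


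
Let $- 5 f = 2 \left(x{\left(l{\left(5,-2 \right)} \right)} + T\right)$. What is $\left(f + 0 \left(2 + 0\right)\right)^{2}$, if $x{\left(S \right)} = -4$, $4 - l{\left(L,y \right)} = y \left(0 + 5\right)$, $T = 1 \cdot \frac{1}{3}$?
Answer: $\frac{484}{225} \approx 2.1511$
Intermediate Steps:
$T = \frac{1}{3}$ ($T = 1 \cdot \frac{1}{3} = \frac{1}{3} \approx 0.33333$)
$l{\left(L,y \right)} = 4 - 5 y$ ($l{\left(L,y \right)} = 4 - y \left(0 + 5\right) = 4 - y 5 = 4 - 5 y$)
$f = \frac{22}{15}$ ($f = - \frac{2 \left(-4 + \frac{1}{3}\right)}{5} = - \frac{2 \left(- \frac{11}{3}\right)}{5} = \left(- \frac{1}{5}\right) \left(- \frac{22}{3}\right) = \frac{22}{15} \approx 1.4667$)
$\left(f + 0 \left(2 + 0\right)\right)^{2} = \left(\frac{22}{15} + 0 \left(2 + 0\right)\right)^{2} = \left(\frac{22}{15} + 0 \cdot 2\right)^{2} = \left(\frac{22}{15} + 0\right)^{2} = \left(\frac{22}{15}\right)^{2} = \frac{484}{225}$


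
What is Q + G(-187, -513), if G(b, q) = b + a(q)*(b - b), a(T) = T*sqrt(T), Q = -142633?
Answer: -142820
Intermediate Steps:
a(T) = T**(3/2)
G(b, q) = b (G(b, q) = b + q**(3/2)*(b - b) = b + q**(3/2)*0 = b + 0 = b)
Q + G(-187, -513) = -142633 - 187 = -142820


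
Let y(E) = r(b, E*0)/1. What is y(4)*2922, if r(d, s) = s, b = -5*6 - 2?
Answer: 0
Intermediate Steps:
b = -32 (b = -30 - 2 = -32)
y(E) = 0 (y(E) = (E*0)/1 = 0*1 = 0)
y(4)*2922 = 0*2922 = 0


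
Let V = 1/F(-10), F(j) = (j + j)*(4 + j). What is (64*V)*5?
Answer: 8/3 ≈ 2.6667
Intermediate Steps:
F(j) = 2*j*(4 + j) (F(j) = (2*j)*(4 + j) = 2*j*(4 + j))
V = 1/120 (V = 1/(2*(-10)*(4 - 10)) = 1/(2*(-10)*(-6)) = 1/120 ≈ 0.0083333)
(64*V)*5 = (64*(1/120))*5 = (8/15)*5 = 8/3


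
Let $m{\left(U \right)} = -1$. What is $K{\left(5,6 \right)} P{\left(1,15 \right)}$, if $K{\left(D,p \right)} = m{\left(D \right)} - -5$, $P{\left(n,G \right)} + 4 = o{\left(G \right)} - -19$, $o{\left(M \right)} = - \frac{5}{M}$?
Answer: $\frac{176}{3} \approx 58.667$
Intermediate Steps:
$P{\left(n,G \right)} = 15 - \frac{5}{G}$ ($P{\left(n,G \right)} = -4 - \left(-19 + \frac{5}{G}\right) = -4 + \left(- \frac{5}{G} + 19\right) = -4 + \left(19 - \frac{5}{G}\right) = 15 - \frac{5}{G}$)
$K{\left(D,p \right)} = 4$ ($K{\left(D,p \right)} = -1 - -5 = -1 + 5 = 4$)
$K{\left(5,6 \right)} P{\left(1,15 \right)} = 4 \left(15 - \frac{5}{15}\right) = 4 \left(15 - \frac{1}{3}\right) = 4 \cdot \frac{44}{3} = \frac{176}{3}$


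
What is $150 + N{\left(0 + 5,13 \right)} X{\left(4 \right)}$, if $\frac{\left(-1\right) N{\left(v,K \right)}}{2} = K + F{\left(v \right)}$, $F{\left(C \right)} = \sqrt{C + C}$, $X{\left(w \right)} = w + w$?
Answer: $-58 - 16 \sqrt{10} \approx -108.6$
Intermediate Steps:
$X{\left(w \right)} = 2 w$
$F{\left(C \right)} = \sqrt{2} \sqrt{C}$ ($F{\left(C \right)} = \sqrt{2 C} = \sqrt{2} \sqrt{C}$)
$N{\left(v,K \right)} = - 2 K - 2 \sqrt{2} \sqrt{v}$ ($N{\left(v,K \right)} = - 2 \left(K + \sqrt{2} \sqrt{v}\right) = - 2 K - 2 \sqrt{2} \sqrt{v}$)
$150 + N{\left(0 + 5,13 \right)} X{\left(4 \right)} = 150 + \left(\left(-2\right) 13 - 2 \sqrt{2} \sqrt{0 + 5}\right) 2 \cdot 4 = 150 + \left(-26 - 2 \sqrt{2} \sqrt{5}\right) 8 = 150 + \left(-26 - 2 \sqrt{10}\right) 8 = 150 - \left(208 + 16 \sqrt{10}\right) = -58 - 16 \sqrt{10}$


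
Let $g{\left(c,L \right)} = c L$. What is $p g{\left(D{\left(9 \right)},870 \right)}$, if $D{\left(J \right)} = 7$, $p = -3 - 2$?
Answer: $-30450$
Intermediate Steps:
$p = -5$
$g{\left(c,L \right)} = L c$
$p g{\left(D{\left(9 \right)},870 \right)} = - 5 \cdot 870 \cdot 7 = \left(-5\right) 6090 = -30450$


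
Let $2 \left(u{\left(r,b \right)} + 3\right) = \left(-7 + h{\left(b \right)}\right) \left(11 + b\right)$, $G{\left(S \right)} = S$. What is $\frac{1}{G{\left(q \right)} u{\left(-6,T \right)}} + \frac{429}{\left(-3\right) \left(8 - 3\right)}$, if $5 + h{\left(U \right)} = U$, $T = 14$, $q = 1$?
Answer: $- \frac{3141}{110} \approx -28.555$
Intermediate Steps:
$h{\left(U \right)} = -5 + U$
$u{\left(r,b \right)} = -3 + \frac{\left(-12 + b\right) \left(11 + b\right)}{2}$ ($u{\left(r,b \right)} = -3 + \frac{\left(-7 + \left(-5 + b\right)\right) \left(11 + b\right)}{2} = -3 + \frac{\left(-12 + b\right) \left(11 + b\right)}{2}$)
$\frac{1}{G{\left(q \right)} u{\left(-6,T \right)}} + \frac{429}{\left(-3\right) \left(8 - 3\right)} = \frac{1}{1 \left(-69 + \frac{14^{2}}{2} - 7\right)} + \frac{429}{\left(-3\right) \left(8 - 3\right)} = 1 \frac{1}{-69 + \frac{1}{2} \cdot 196 - 7} + \frac{429}{\left(-3\right) 5} = 1 \frac{1}{-69 + 98 - 7} + \frac{429}{-15} = 1 \cdot \frac{1}{22} + 429 \left(- \frac{1}{15}\right) = 1 \cdot \frac{1}{22} - \frac{143}{5} = \frac{1}{22} - \frac{143}{5} = - \frac{3141}{110}$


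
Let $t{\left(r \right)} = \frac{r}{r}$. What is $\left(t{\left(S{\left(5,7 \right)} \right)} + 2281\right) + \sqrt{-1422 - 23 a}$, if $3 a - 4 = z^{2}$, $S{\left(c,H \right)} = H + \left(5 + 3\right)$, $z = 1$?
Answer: $2282 + \frac{i \sqrt{13143}}{3} \approx 2282.0 + 38.214 i$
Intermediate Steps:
$S{\left(c,H \right)} = 8 + H$ ($S{\left(c,H \right)} = H + 8 = 8 + H$)
$a = \frac{5}{3}$ ($a = \frac{4}{3} + \frac{1^{2}}{3} = \frac{4}{3} + \frac{1}{3} \cdot 1 = \frac{4}{3} + \frac{1}{3} = \frac{5}{3} \approx 1.6667$)
$t{\left(r \right)} = 1$
$\left(t{\left(S{\left(5,7 \right)} \right)} + 2281\right) + \sqrt{-1422 - 23 a} = \left(1 + 2281\right) + \sqrt{-1422 - \frac{115}{3}} = 2282 + \sqrt{-1422 - \frac{115}{3}} = 2282 + \sqrt{- \frac{4381}{3}} = 2282 + \frac{i \sqrt{13143}}{3}$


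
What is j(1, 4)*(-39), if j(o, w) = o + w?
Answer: -195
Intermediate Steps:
j(1, 4)*(-39) = (1 + 4)*(-39) = 5*(-39) = -195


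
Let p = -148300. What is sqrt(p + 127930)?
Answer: I*sqrt(20370) ≈ 142.72*I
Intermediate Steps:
sqrt(p + 127930) = sqrt(-148300 + 127930) = sqrt(-20370) = I*sqrt(20370)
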